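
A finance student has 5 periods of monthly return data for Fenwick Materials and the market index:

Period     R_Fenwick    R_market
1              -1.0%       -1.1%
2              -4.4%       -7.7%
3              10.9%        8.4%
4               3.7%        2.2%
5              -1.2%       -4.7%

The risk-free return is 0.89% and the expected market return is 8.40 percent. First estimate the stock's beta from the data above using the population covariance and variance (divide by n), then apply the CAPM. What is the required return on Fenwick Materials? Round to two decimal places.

7.85%

Mean R_i = (-1.0 − 4.4 + 10.9 + 3.7 − 1.2) / 5 = 1.6000%
Mean R_m = (-1.1 − 7.7 + 8.4 + 2.2 − 4.7) / 5 = -0.5800%
Σ(R_i − R̄_i)(R_m − R̄_m) = 144.9600  ⇒  Cov = 144.9600 / 5 = 28.9920
Σ(R_m − R̄_m)² = 156.3080  ⇒  Var(R_m) = 156.3080 / 5 = 31.2616
β = Cov / Var(R_m) = 28.9920 / 31.2616 = 0.9274
MRP = 8.40% − 0.89% = 7.51%
E(R) = R_f + β × MRP = 0.89% + 0.9274 × 7.51% = 7.85%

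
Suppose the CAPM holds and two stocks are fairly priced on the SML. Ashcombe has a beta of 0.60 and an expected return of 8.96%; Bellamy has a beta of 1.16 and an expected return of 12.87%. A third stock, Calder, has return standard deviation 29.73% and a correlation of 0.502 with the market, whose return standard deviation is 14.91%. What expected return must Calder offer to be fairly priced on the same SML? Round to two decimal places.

11.76%

MRP = (12.87% − 8.96%) / (1.16 − 0.60) = 6.9821%
R_f = 8.96% − 0.60 × 6.9821% = 4.7707%
β_Calder = ρ·σ_i/σ_m = 0.502 × 29.73 / 14.91 = 1.0010
E(R_Calder) = R_f + β × MRP = 4.7707% + 1.0010 × 6.9821% = 11.76%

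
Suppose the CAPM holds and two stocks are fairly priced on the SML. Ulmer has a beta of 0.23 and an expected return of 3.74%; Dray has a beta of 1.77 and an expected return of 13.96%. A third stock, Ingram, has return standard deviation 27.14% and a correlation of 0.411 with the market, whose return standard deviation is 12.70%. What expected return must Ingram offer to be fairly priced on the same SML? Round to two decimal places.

8.04%

MRP = (13.96% − 3.74%) / (1.77 − 0.23) = 6.6364%
R_f = 3.74% − 0.23 × 6.6364% = 2.2136%
β_Ingram = ρ·σ_i/σ_m = 0.411 × 27.14 / 12.70 = 0.8783
E(R_Ingram) = R_f + β × MRP = 2.2136% + 0.8783 × 6.6364% = 8.04%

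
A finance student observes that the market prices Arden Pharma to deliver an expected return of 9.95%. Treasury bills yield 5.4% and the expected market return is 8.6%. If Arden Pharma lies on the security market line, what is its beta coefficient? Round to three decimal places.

MRP = 8.6% − 5.4% = 3.20%
β = (E(R) − R_f) / MRP = (9.95% − 5.4%) / 3.2% = 4.55% / 3.2% = 1.422

1.422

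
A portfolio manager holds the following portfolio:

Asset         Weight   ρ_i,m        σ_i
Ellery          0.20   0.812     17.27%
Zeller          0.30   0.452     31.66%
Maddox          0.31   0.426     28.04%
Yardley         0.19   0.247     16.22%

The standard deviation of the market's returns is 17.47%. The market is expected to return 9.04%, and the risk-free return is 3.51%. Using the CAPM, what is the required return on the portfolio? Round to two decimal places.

β_Ellery = 0.812 × 17.27% / 17.47% = 0.8027
β_Zeller = 0.452 × 31.66% / 17.47% = 0.8191
β_Maddox = 0.426 × 28.04% / 17.47% = 0.6837
β_Yardley = 0.247 × 16.22% / 17.47% = 0.2293
β_P = Σ w_i β_i = 0.20×0.8027 + 0.30×0.8191 + 0.31×0.6837 + 0.19×0.2293 = 0.6618
MRP = 9.04% − 3.51% = 5.53%
E(R_P) = R_f + β_P × MRP = 3.51% + 0.6618 × 5.53% = 7.17%

7.17%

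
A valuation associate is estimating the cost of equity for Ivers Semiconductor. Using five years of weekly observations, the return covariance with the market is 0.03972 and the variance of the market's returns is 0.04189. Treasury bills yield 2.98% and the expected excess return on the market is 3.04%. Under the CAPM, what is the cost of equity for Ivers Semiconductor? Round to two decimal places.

β = Cov(R_i, R_m) / Var(R_m) = 0.03972 / 0.04189 = 0.9482
E(R) = R_f + β × MRP = 2.98% + 0.9482 × 3.04% = 5.86%

5.86%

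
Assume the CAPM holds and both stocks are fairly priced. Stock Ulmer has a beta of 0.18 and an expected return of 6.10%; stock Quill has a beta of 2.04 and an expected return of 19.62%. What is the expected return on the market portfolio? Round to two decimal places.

Both satisfy E(R) = R_f + β·MRP, so the slope of the SML is
MRP = (19.62% − 6.10%) / (2.04 − 0.18) = 13.52% / 1.86 = 7.2688%
R_f = E(R_Ulmer) − β_Ulmer·MRP = 6.10% − 0.18 × 7.2688% = 4.7916%
E(R_m) = R_f + MRP = 4.7916% + 7.2688% = 12.06%

12.06%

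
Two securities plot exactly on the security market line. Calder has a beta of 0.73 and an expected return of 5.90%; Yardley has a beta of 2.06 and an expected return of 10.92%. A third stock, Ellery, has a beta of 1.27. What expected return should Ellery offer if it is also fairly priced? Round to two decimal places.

7.94%

MRP (SML slope) = (10.92% − 5.90%) / (2.06 − 0.73) = 5.02% / 1.33 = 3.7744%
R_f (intercept) = 5.90% − 0.73 × 3.7744% = 3.1447%
E(R_Ellery) = R_f + β × MRP = 3.1447% + 1.27 × 3.7744% = 7.94%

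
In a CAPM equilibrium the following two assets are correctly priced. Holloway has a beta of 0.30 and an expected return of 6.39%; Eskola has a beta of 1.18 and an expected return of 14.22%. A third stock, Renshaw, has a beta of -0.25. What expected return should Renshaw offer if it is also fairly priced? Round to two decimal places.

MRP (SML slope) = (14.22% − 6.39%) / (1.18 − 0.30) = 7.83% / 0.88 = 8.8977%
R_f (intercept) = 6.39% − 0.30 × 8.8977% = 3.7207%
E(R_Renshaw) = R_f + β × MRP = 3.7207% + -0.25 × 8.8977% = 1.50%

1.50%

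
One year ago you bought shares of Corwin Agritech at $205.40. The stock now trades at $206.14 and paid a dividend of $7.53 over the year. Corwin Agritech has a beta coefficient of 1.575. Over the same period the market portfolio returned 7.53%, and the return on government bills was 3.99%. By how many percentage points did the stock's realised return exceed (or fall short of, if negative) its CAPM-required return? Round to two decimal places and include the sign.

Realised HPR = (P1 + D1 − P0) / P0 = (206.14 + 7.53 − 205.40) / 205.40 = 8.27 / 205.40 = 4.0263%
MRP = 7.53% − 3.99% = 3.54%
CAPM required = R_f + β·MRP = 3.99% + 1.575 × 3.54% = 9.56550%
α = realised − required = 4.0263% − 9.56550% = -5.54%

-5.54%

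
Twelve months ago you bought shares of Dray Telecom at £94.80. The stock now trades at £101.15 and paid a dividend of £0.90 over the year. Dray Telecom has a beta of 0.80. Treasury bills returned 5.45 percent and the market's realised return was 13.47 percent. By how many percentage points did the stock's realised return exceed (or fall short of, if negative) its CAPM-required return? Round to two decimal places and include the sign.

-4.22%

Realised HPR = (P1 + D1 − P0) / P0 = (101.15 + 0.90 − 94.80) / 94.80 = 7.25 / 94.80 = 7.6477%
MRP = 13.47% − 5.45% = 8.02%
CAPM required = R_f + β·MRP = 5.45% + 0.80 × 8.02% = 11.8660%
α = realised − required = 7.6477% − 11.8660% = -4.22%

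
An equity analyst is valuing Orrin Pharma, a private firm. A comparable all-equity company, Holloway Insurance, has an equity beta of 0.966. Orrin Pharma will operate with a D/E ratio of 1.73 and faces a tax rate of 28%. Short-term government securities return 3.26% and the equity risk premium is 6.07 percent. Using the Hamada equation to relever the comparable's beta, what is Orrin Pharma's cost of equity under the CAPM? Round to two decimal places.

16.43%

β_L = β_U × [1 + (1 − t)(D/E)] = 0.966 × [1 + (1 − 0.28) × 1.73]
    = 0.966 × [1 + 0.72 × 1.73] = 0.966 × 2.2456 = 2.1692
E(R) = R_f + β_L × MRP = 3.26% + 2.1692 × 6.07% = 16.43%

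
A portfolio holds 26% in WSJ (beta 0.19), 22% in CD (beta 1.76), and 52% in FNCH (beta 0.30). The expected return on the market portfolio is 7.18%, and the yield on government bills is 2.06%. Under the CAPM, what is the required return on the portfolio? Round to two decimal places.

5.09%

β_P = Σ w_i β_i = 0.26×0.19 + 0.22×1.76 + 0.52×0.30 = 0.5926
MRP = 7.18% − 2.06% = 5.12%
E(R_P) = R_f + β_P × MRP = 2.06% + 0.5926 × 5.12% = 5.09%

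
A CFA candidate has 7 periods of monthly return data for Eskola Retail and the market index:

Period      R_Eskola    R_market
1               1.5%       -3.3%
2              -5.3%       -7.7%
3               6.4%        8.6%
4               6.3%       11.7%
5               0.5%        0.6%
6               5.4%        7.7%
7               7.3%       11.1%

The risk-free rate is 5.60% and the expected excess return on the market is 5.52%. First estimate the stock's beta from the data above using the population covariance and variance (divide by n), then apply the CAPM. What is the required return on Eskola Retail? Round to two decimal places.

8.74%

Mean R_i = (1.5 − 5.3 + 6.4 + 6.3 + 0.5 + 5.4 + 7.3) / 7 = 3.1571%
Mean R_m = (-3.3 − 7.7 + 8.6 + 11.7 + 0.6 + 7.7 + 11.1) / 7 = 4.1000%
Σ(R_i − R̄_i)(R_m − R̄_m) = 196.9100  ⇒  Cov = 196.9100 / 7 = 28.1300
Σ(R_m − R̄_m)² = 346.2200  ⇒  Var(R_m) = 346.2200 / 7 = 49.4600
β = Cov / Var(R_m) = 28.1300 / 49.4600 = 0.5687
E(R) = R_f + β × MRP = 5.60% + 0.5687 × 5.52% = 8.74%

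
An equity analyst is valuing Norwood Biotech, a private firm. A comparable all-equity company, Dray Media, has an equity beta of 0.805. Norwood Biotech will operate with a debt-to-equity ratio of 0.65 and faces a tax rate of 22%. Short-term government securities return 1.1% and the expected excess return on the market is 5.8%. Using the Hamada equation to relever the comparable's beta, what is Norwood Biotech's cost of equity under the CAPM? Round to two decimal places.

β_L = β_U × [1 + (1 − t)(D/E)] = 0.805 × [1 + (1 − 0.22) × 0.65]
    = 0.805 × [1 + 0.78 × 0.65] = 0.805 × 1.5070 = 1.2131
E(R) = R_f + β_L × MRP = 1.1% + 1.2131 × 5.8% = 8.14%

8.14%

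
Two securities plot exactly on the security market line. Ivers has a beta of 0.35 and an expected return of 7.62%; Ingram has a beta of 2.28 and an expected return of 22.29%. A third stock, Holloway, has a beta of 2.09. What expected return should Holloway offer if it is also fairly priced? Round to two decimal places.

20.85%

MRP (SML slope) = (22.29% − 7.62%) / (2.28 − 0.35) = 14.67% / 1.93 = 7.6010%
R_f (intercept) = 7.62% − 0.35 × 7.6010% = 4.9597%
E(R_Holloway) = R_f + β × MRP = 4.9597% + 2.09 × 7.6010% = 20.85%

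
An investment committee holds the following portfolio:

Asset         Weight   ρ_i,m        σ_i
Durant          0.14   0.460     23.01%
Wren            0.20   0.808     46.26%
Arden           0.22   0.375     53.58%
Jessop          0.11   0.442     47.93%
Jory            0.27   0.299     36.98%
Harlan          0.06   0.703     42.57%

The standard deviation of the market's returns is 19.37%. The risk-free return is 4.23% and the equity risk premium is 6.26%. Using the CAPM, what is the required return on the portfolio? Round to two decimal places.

10.85%

β_Durant = 0.460 × 23.01% / 19.37% = 0.5464
β_Wren = 0.808 × 46.26% / 19.37% = 1.9297
β_Arden = 0.375 × 53.58% / 19.37% = 1.0373
β_Jessop = 0.442 × 47.93% / 19.37% = 1.0937
β_Jory = 0.299 × 36.98% / 19.37% = 0.5708
β_Harlan = 0.703 × 42.57% / 19.37% = 1.5450
β_P = Σ w_i β_i = 0.14×0.5464 + 0.20×1.9297 + 0.22×1.0373 + 0.11×1.0937 + 0.27×0.5708 + 0.06×1.5450 = 1.0578
E(R_P) = R_f + β_P × MRP = 4.23% + 1.0578 × 6.26% = 10.85%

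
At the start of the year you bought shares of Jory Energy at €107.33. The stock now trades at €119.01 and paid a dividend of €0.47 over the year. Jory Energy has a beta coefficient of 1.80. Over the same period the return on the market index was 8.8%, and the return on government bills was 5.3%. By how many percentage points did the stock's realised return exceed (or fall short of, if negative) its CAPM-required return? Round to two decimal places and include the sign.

-0.28%

Realised HPR = (P1 + D1 − P0) / P0 = (119.01 + 0.47 − 107.33) / 107.33 = 12.15 / 107.33 = 11.3202%
MRP = 8.8% − 5.3% = 3.50%
CAPM required = R_f + β·MRP = 5.3% + 1.80 × 3.5% = 11.6000%
α = realised − required = 11.3202% − 11.6000% = -0.28%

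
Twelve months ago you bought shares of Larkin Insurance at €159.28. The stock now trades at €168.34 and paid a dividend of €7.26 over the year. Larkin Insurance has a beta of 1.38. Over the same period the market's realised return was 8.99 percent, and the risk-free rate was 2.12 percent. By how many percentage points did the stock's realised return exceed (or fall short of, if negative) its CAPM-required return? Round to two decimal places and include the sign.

-1.35%

Realised HPR = (P1 + D1 − P0) / P0 = (168.34 + 7.26 − 159.28) / 159.28 = 16.32 / 159.28 = 10.2461%
MRP = 8.99% − 2.12% = 6.87%
CAPM required = R_f + β·MRP = 2.12% + 1.38 × 6.87% = 11.6006%
α = realised − required = 10.2461% − 11.6006% = -1.35%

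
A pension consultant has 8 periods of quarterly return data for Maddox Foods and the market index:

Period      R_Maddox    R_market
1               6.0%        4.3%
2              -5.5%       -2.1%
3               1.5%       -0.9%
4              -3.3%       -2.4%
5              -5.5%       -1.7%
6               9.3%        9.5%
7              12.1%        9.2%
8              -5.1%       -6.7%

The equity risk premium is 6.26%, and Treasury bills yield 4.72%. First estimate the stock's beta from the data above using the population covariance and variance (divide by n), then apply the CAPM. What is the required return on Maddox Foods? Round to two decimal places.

Mean R_i = (6.0 − 5.5 + 1.5 − 3.3 − 5.5 + 9.3 + 12.1 − 5.1) / 8 = 1.1875%
Mean R_m = (4.3 − 2.1 − 0.9 − 2.4 − 1.7 + 9.5 + 9.2 − 6.7) / 8 = 1.1500%
Σ(R_i − R̄_i)(R_m − R̄_m) = 276.1850  ⇒  Cov = 276.1850 / 8 = 34.5231
Σ(R_m − R̄_m)² = 241.5600  ⇒  Var(R_m) = 241.5600 / 8 = 30.1950
β = Cov / Var(R_m) = 34.5231 / 30.1950 = 1.1433
E(R) = R_f + β × MRP = 4.72% + 1.1433 × 6.26% = 11.88%

11.88%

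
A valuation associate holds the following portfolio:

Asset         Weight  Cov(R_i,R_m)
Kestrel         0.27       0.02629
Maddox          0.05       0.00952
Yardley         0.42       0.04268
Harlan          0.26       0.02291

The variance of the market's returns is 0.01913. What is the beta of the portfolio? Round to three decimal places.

β_Kestrel = 0.02629 / 0.01913 = 1.3743
β_Maddox = 0.00952 / 0.01913 = 0.4976
β_Yardley = 0.04268 / 0.01913 = 2.2311
β_Harlan = 0.02291 / 0.01913 = 1.1976
β_P = Σ w_i β_i = 0.27×1.3743 + 0.05×0.4976 + 0.42×2.2311 + 0.26×1.1976 = 1.6444

1.644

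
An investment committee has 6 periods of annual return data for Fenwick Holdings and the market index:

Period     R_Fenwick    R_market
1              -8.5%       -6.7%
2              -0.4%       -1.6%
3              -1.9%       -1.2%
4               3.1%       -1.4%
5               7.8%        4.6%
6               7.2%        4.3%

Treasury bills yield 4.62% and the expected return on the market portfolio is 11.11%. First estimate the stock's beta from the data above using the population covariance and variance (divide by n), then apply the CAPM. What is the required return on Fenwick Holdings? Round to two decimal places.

13.64%

Mean R_i = (-8.5 − 0.4 − 1.9 + 3.1 + 7.8 + 7.2) / 6 = 1.2167%
Mean R_m = (-6.7 − 1.6 − 1.2 − 1.4 + 4.6 + 4.3) / 6 = -0.3333%
Σ(R_i − R̄_i)(R_m − R̄_m) = 124.8033  ⇒  Cov = 124.8033 / 6 = 20.8006
Σ(R_m − R̄_m)² = 89.8333  ⇒  Var(R_m) = 89.8333 / 6 = 14.9722
β = Cov / Var(R_m) = 20.8006 / 14.9722 = 1.3893
MRP = 11.11% − 4.62% = 6.49%
E(R) = R_f + β × MRP = 4.62% + 1.3893 × 6.49% = 13.64%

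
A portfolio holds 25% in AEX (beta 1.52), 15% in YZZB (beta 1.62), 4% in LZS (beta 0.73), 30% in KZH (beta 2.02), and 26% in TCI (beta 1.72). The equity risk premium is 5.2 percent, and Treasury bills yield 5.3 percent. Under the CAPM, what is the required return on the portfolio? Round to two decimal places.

β_P = Σ w_i β_i = 0.25×1.52 + 0.15×1.62 + 0.04×0.73 + 0.30×2.02 + 0.26×1.72 = 1.7054
E(R_P) = R_f + β_P × MRP = 5.3% + 1.7054 × 5.2% = 14.17%

14.17%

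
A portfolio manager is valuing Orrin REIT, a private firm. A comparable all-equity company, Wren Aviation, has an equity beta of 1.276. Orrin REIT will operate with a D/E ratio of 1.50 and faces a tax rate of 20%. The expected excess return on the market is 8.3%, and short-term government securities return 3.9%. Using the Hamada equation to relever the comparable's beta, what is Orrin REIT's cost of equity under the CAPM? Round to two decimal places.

β_L = β_U × [1 + (1 − t)(D/E)] = 1.276 × [1 + (1 − 0.20) × 1.50]
    = 1.276 × [1 + 0.80 × 1.50] = 1.276 × 2.2000 = 2.8072
E(R) = R_f + β_L × MRP = 3.9% + 2.8072 × 8.3% = 27.20%

27.20%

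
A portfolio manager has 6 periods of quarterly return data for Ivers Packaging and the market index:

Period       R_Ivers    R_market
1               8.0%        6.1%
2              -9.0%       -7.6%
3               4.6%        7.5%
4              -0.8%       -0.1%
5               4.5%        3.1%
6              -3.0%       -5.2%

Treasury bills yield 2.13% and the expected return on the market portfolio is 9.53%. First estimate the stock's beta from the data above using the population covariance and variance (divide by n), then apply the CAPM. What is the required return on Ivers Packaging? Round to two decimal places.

9.26%

Mean R_i = (8.0 − 9.0 + 4.6 − 0.8 + 4.5 − 3.0) / 6 = 0.7167%
Mean R_m = (6.1 − 7.6 + 7.5 − 0.1 + 3.1 − 5.2) / 6 = 0.6333%
Σ(R_i − R̄_i)(R_m − R̄_m) = 178.6067  ⇒  Cov = 178.6067 / 6 = 29.7678
Σ(R_m − R̄_m)² = 185.4733  ⇒  Var(R_m) = 185.4733 / 6 = 30.9122
β = Cov / Var(R_m) = 29.7678 / 30.9122 = 0.9630
MRP = 9.53% − 2.13% = 7.40%
E(R) = R_f + β × MRP = 2.13% + 0.9630 × 7.40% = 9.26%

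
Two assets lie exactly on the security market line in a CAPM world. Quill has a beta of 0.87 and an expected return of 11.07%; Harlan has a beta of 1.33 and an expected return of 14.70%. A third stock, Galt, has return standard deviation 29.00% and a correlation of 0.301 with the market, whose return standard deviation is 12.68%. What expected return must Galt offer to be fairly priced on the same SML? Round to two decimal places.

MRP = (14.70% − 11.07%) / (1.33 − 0.87) = 7.8913%
R_f = 11.07% − 0.87 × 7.8913% = 4.2046%
β_Galt = ρ·σ_i/σ_m = 0.301 × 29.00 / 12.68 = 0.6884
E(R_Galt) = R_f + β × MRP = 4.2046% + 0.6884 × 7.8913% = 9.64%

9.64%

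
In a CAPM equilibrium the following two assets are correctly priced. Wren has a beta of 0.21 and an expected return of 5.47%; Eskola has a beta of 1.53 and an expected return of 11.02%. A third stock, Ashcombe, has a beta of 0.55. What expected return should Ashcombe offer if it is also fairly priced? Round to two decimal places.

MRP (SML slope) = (11.02% − 5.47%) / (1.53 − 0.21) = 5.55% / 1.32 = 4.2045%
R_f (intercept) = 5.47% − 0.21 × 4.2045% = 4.5871%
E(R_Ashcombe) = R_f + β × MRP = 4.5871% + 0.55 × 4.2045% = 6.90%

6.90%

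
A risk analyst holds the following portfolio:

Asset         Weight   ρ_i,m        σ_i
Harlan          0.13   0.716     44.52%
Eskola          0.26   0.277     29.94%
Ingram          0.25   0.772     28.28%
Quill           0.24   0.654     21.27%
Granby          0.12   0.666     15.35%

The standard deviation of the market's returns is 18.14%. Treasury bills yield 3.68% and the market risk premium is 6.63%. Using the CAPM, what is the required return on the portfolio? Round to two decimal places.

β_Harlan = 0.716 × 44.52% / 18.14% = 1.7572
β_Eskola = 0.277 × 29.94% / 18.14% = 0.4572
β_Ingram = 0.772 × 28.28% / 18.14% = 1.2035
β_Quill = 0.654 × 21.27% / 18.14% = 0.7668
β_Granby = 0.666 × 15.35% / 18.14% = 0.5636
β_P = Σ w_i β_i = 0.13×1.7572 + 0.26×0.4572 + 0.25×1.2035 + 0.24×0.7668 + 0.12×0.5636 = 0.8998
E(R_P) = R_f + β_P × MRP = 3.68% + 0.8998 × 6.63% = 9.65%

9.65%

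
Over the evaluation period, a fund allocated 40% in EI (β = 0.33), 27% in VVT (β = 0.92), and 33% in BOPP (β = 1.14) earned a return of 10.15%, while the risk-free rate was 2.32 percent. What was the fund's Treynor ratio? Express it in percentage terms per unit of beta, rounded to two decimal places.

β_P = 0.40×0.33 + 0.27×0.92 + 0.33×1.14 = 0.7566
Treynor = (R_P − R_f) / β_P = (10.15% − 2.32%) / 0.7566 = 7.83% / 0.7566 = 10.35%

10.35%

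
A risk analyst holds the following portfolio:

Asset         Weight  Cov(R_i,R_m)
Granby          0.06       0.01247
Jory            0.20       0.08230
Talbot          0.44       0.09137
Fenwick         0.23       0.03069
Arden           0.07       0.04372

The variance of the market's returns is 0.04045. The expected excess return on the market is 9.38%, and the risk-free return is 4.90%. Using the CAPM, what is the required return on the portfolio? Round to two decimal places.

β_Granby = 0.01247 / 0.04045 = 0.3083
β_Jory = 0.08230 / 0.04045 = 2.0346
β_Talbot = 0.09137 / 0.04045 = 2.2588
β_Fenwick = 0.03069 / 0.04045 = 0.7587
β_Arden = 0.04372 / 0.04045 = 1.0808
β_P = Σ w_i β_i = 0.06×0.3083 + 0.20×2.0346 + 0.44×2.2588 + 0.23×0.7587 + 0.07×1.0808 = 1.6694
E(R_P) = R_f + β_P × MRP = 4.90% + 1.6694 × 9.38% = 20.56%

20.56%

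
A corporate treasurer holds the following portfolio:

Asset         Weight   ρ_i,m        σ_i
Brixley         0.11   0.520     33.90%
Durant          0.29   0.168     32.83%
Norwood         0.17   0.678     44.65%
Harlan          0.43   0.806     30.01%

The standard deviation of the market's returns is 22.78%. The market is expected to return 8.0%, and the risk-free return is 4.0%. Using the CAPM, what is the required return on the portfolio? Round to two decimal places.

7.35%

β_Brixley = 0.520 × 33.90% / 22.78% = 0.7738
β_Durant = 0.168 × 32.83% / 22.78% = 0.2421
β_Norwood = 0.678 × 44.65% / 22.78% = 1.3289
β_Harlan = 0.806 × 30.01% / 22.78% = 1.0618
β_P = Σ w_i β_i = 0.11×0.7738 + 0.29×0.2421 + 0.17×1.3289 + 0.43×1.0618 = 0.8378
MRP = 8.0% − 4.0% = 4.00%
E(R_P) = R_f + β_P × MRP = 4.0% + 0.8378 × 4.0% = 7.35%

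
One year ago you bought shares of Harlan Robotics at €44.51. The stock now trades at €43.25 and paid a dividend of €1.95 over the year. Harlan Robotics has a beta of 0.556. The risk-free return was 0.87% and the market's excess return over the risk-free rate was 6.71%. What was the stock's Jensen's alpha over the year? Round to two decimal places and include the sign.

-3.05%

Realised HPR = (P1 + D1 − P0) / P0 = (43.25 + 1.95 − 44.51) / 44.51 = 0.69 / 44.51 = 1.5502%
CAPM required = R_f + β·MRP = 0.87% + 0.556 × 6.71% = 4.60076%
α = realised − required = 1.5502% − 4.60076% = -3.05%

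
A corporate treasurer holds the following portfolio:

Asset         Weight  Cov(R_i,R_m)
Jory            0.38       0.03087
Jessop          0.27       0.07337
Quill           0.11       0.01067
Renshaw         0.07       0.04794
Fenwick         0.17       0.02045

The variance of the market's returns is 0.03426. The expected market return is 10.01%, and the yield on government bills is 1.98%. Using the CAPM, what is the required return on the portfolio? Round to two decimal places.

11.25%

β_Jory = 0.03087 / 0.03426 = 0.9011
β_Jessop = 0.07337 / 0.03426 = 2.1416
β_Quill = 0.01067 / 0.03426 = 0.3114
β_Renshaw = 0.04794 / 0.03426 = 1.3993
β_Fenwick = 0.02045 / 0.03426 = 0.5969
β_P = Σ w_i β_i = 0.38×0.9011 + 0.27×2.1416 + 0.11×0.3114 + 0.07×1.3993 + 0.17×0.5969 = 1.1543
MRP = 10.01% − 1.98% = 8.03%
E(R_P) = R_f + β_P × MRP = 1.98% + 1.1543 × 8.03% = 11.25%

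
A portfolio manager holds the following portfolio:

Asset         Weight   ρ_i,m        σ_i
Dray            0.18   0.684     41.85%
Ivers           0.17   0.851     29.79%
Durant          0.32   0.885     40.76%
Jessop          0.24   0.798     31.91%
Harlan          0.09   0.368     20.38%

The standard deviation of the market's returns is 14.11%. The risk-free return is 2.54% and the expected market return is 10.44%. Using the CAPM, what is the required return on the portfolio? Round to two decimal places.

β_Dray = 0.684 × 41.85% / 14.11% = 2.0287
β_Ivers = 0.851 × 29.79% / 14.11% = 1.7967
β_Durant = 0.885 × 40.76% / 14.11% = 2.5565
β_Jessop = 0.798 × 31.91% / 14.11% = 1.8047
β_Harlan = 0.368 × 20.38% / 14.11% = 0.5315
β_P = Σ w_i β_i = 0.18×2.0287 + 0.17×1.7967 + 0.32×2.5565 + 0.24×1.8047 + 0.09×0.5315 = 1.9696
MRP = 10.44% − 2.54% = 7.90%
E(R_P) = R_f + β_P × MRP = 2.54% + 1.9696 × 7.90% = 18.10%

18.10%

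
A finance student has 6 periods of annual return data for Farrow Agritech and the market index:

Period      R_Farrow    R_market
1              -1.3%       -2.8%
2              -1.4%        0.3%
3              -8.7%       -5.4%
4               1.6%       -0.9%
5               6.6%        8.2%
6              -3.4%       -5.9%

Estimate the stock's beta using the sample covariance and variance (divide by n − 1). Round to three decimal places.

0.871

Mean R_i = (-1.3 − 1.4 − 8.7 + 1.6 + 6.6 − 3.4) / 6 = -1.1000%
Mean R_m = (-2.8 + 0.3 − 5.4 − 0.9 + 8.2 − 5.9) / 6 = -1.0833%
Σ(R_i − R̄_i)(R_m − R̄_m) = 115.7900  ⇒  Cov = 115.7900 / 5 = 23.1580
Σ(R_m − R̄_m)² = 132.9083  ⇒  Var(R_m) = 132.9083 / 5 = 26.5817
β = Cov / Var(R_m) = 23.1580 / 26.5817 = 0.8712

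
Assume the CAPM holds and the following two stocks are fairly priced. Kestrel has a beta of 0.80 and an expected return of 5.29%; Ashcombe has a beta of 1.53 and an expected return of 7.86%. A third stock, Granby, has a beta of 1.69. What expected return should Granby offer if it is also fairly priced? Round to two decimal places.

MRP (SML slope) = (7.86% − 5.29%) / (1.53 − 0.80) = 2.57% / 0.73 = 3.5205%
R_f (intercept) = 5.29% − 0.80 × 3.5205% = 2.4736%
E(R_Granby) = R_f + β × MRP = 2.4736% + 1.69 × 3.5205% = 8.42%

8.42%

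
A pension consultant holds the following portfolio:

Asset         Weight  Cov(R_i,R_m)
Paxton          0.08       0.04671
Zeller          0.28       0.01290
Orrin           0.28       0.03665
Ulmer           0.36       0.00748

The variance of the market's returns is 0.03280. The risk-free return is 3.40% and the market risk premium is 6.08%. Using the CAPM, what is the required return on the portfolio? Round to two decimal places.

β_Paxton = 0.04671 / 0.03280 = 1.4241
β_Zeller = 0.01290 / 0.03280 = 0.3933
β_Orrin = 0.03665 / 0.03280 = 1.1174
β_Ulmer = 0.00748 / 0.03280 = 0.2280
β_P = Σ w_i β_i = 0.08×1.4241 + 0.28×0.3933 + 0.28×1.1174 + 0.36×0.2280 = 0.6190
E(R_P) = R_f + β_P × MRP = 3.40% + 0.6190 × 6.08% = 7.16%

7.16%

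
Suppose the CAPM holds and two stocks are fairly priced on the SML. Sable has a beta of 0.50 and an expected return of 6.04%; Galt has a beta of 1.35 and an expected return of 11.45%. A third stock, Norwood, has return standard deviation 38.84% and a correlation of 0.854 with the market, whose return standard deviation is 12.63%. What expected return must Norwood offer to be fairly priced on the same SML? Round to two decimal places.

MRP = (11.45% − 6.04%) / (1.35 − 0.50) = 6.3647%
R_f = 6.04% − 0.50 × 6.3647% = 2.8577%
β_Norwood = ρ·σ_i/σ_m = 0.854 × 38.84 / 12.63 = 2.6262
E(R_Norwood) = R_f + β × MRP = 2.8577% + 2.6262 × 6.3647% = 19.57%

19.57%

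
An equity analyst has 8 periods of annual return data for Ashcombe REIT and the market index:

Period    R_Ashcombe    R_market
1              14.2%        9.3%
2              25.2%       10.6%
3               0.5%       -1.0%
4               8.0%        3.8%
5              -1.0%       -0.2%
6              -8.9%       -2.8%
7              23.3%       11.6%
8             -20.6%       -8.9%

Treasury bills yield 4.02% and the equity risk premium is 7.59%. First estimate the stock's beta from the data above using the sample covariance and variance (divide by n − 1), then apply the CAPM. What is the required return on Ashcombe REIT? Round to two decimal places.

20.16%

Mean R_i = (14.2 + 25.2 + 0.5 + 8.0 − 1.0 − 8.9 + 23.3 − 20.6) / 8 = 5.0875%
Mean R_m = (9.3 + 10.6 − 1.0 + 3.8 − 0.2 − 2.8 + 11.6 − 8.9) / 8 = 2.8000%
Σ(R_i − R̄_i)(R_m − R̄_m) = 793.8600  ⇒  Cov = 793.8600 / 7 = 113.4086
Σ(R_m − R̄_m)² = 373.2200  ⇒  Var(R_m) = 373.2200 / 7 = 53.3171
β = Cov / Var(R_m) = 113.4086 / 53.3171 = 2.1271
E(R) = R_f + β × MRP = 4.02% + 2.1271 × 7.59% = 20.16%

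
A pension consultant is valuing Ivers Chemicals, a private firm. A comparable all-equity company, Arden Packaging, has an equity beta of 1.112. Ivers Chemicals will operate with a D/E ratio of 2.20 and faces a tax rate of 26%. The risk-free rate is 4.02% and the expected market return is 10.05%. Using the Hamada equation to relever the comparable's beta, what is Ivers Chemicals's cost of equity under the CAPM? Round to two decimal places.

β_L = β_U × [1 + (1 − t)(D/E)] = 1.112 × [1 + (1 − 0.26) × 2.20]
    = 1.112 × [1 + 0.74 × 2.20] = 1.112 × 2.6280 = 2.9223
MRP = 10.05% − 4.02% = 6.03%
E(R) = R_f + β_L × MRP = 4.02% + 2.9223 × 6.03% = 21.64%

21.64%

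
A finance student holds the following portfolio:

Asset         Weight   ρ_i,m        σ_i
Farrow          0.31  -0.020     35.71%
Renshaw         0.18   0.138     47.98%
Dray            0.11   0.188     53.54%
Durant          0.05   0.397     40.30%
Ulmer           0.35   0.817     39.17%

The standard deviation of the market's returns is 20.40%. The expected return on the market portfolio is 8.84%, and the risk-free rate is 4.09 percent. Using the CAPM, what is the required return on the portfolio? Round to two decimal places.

β_Farrow = -0.020 × 35.71% / 20.40% = -0.0350
β_Renshaw = 0.138 × 47.98% / 20.40% = 0.3246
β_Dray = 0.188 × 53.54% / 20.40% = 0.4934
β_Durant = 0.397 × 40.30% / 20.40% = 0.7843
β_Ulmer = 0.817 × 39.17% / 20.40% = 1.5687
β_P = Σ w_i β_i = 0.31×-0.0350 + 0.18×0.3246 + 0.11×0.4934 + 0.05×0.7843 + 0.35×1.5687 = 0.6901
MRP = 8.84% − 4.09% = 4.75%
E(R_P) = R_f + β_P × MRP = 4.09% + 0.6901 × 4.75% = 7.37%

7.37%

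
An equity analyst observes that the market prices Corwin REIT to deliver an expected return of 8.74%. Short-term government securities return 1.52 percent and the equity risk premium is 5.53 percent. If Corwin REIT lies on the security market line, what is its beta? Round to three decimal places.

1.306

β = (E(R) − R_f) / MRP = (8.74% − 1.52%) / 5.53% = 7.22% / 5.53% = 1.306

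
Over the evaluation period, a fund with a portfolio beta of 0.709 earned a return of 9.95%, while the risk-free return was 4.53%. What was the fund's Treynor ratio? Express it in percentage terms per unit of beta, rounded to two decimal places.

Treynor = (R_P − R_f) / β_P = (9.95% − 4.53%) / 0.7090 = 5.42% / 0.7090 = 7.64%

7.64%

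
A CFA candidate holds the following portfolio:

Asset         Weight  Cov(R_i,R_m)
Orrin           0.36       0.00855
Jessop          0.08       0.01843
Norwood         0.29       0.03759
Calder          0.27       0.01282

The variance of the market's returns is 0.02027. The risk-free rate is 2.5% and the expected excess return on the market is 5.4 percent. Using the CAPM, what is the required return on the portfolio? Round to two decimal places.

β_Orrin = 0.00855 / 0.02027 = 0.4218
β_Jessop = 0.01843 / 0.02027 = 0.9092
β_Norwood = 0.03759 / 0.02027 = 1.8545
β_Calder = 0.01282 / 0.02027 = 0.6325
β_P = Σ w_i β_i = 0.36×0.4218 + 0.08×0.9092 + 0.29×1.8545 + 0.27×0.6325 = 0.9332
E(R_P) = R_f + β_P × MRP = 2.5% + 0.9332 × 5.4% = 7.54%

7.54%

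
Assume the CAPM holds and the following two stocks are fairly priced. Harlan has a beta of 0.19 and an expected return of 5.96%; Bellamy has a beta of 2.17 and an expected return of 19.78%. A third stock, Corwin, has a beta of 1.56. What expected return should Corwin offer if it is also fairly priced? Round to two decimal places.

MRP (SML slope) = (19.78% − 5.96%) / (2.17 − 0.19) = 13.82% / 1.98 = 6.9798%
R_f (intercept) = 5.96% − 0.19 × 6.9798% = 4.6338%
E(R_Corwin) = R_f + β × MRP = 4.6338% + 1.56 × 6.9798% = 15.52%

15.52%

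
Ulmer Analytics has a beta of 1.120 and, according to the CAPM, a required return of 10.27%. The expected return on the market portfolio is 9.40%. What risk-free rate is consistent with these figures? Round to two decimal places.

2.15%

E(R) = R_f + β(E(R_m) − R_f) = R_f(1 − β) + β·E(R_m)
10.27% = R_f × (1 − 1.120) + 1.120 × 9.40%
10.27% = R_f × -0.120 + 10.52800%
R_f = (10.27% − 10.52800%) / -0.120 = 2.15%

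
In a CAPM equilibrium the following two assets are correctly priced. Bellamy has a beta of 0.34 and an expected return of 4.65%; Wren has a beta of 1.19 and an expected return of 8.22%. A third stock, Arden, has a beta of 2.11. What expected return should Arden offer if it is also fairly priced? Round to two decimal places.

12.08%

MRP (SML slope) = (8.22% − 4.65%) / (1.19 − 0.34) = 3.57% / 0.85 = 4.2000%
R_f (intercept) = 4.65% − 0.34 × 4.2000% = 3.2220%
E(R_Arden) = R_f + β × MRP = 3.2220% + 2.11 × 4.2000% = 12.08%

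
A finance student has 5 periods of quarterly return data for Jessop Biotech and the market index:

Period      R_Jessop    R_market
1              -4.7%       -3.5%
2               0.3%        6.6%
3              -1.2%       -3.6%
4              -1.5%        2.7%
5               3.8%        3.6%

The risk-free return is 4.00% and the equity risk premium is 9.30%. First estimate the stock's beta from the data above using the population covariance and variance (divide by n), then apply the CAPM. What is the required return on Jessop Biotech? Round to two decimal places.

8.09%

Mean R_i = (-4.7 + 0.3 − 1.2 − 1.5 + 3.8) / 5 = -0.6600%
Mean R_m = (-3.5 + 6.6 − 3.6 + 2.7 + 3.6) / 5 = 1.1600%
Σ(R_i − R̄_i)(R_m − R̄_m) = 36.2080  ⇒  Cov = 36.2080 / 5 = 7.2416
Σ(R_m − R̄_m)² = 82.2920  ⇒  Var(R_m) = 82.2920 / 5 = 16.4584
β = Cov / Var(R_m) = 7.2416 / 16.4584 = 0.4400
E(R) = R_f + β × MRP = 4.00% + 0.4400 × 9.30% = 8.09%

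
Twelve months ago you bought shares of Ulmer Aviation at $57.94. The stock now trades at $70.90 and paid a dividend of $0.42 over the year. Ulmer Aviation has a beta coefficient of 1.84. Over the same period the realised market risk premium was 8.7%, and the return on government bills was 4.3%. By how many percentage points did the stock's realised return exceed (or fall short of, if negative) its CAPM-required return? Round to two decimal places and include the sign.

+2.78%

Realised HPR = (P1 + D1 − P0) / P0 = (70.90 + 0.42 − 57.94) / 57.94 = 13.38 / 57.94 = 23.0929%
CAPM required = R_f + β·MRP = 4.3% + 1.84 × 8.7% = 20.3080%
α = realised − required = 23.0929% − 20.3080% = +2.78%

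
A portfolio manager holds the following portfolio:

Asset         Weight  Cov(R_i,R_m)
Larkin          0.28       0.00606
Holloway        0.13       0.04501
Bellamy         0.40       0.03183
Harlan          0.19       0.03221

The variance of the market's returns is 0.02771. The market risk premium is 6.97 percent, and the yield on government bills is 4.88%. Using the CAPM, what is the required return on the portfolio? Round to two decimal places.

β_Larkin = 0.00606 / 0.02771 = 0.2187
β_Holloway = 0.04501 / 0.02771 = 1.6243
β_Bellamy = 0.03183 / 0.02771 = 1.1487
β_Harlan = 0.03221 / 0.02771 = 1.1624
β_P = Σ w_i β_i = 0.28×0.2187 + 0.13×1.6243 + 0.40×1.1487 + 0.19×1.1624 = 0.9527
E(R_P) = R_f + β_P × MRP = 4.88% + 0.9527 × 6.97% = 11.52%

11.52%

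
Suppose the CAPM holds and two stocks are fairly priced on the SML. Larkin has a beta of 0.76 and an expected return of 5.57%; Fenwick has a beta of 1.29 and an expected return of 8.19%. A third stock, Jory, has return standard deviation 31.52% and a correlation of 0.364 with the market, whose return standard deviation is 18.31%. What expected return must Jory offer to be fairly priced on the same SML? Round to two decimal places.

4.91%

MRP = (8.19% − 5.57%) / (1.29 − 0.76) = 4.9434%
R_f = 5.57% − 0.76 × 4.9434% = 1.8130%
β_Jory = ρ·σ_i/σ_m = 0.364 × 31.52 / 18.31 = 0.6266
E(R_Jory) = R_f + β × MRP = 1.8130% + 0.6266 × 4.9434% = 4.91%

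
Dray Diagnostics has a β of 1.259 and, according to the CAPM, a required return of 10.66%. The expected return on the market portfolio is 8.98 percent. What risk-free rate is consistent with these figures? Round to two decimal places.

E(R) = R_f + β(E(R_m) − R_f) = R_f(1 − β) + β·E(R_m)
10.66% = R_f × (1 − 1.259) + 1.259 × 8.98%
10.66% = R_f × -0.259 + 11.30582%
R_f = (10.66% − 11.30582%) / -0.259 = 2.49%

2.49%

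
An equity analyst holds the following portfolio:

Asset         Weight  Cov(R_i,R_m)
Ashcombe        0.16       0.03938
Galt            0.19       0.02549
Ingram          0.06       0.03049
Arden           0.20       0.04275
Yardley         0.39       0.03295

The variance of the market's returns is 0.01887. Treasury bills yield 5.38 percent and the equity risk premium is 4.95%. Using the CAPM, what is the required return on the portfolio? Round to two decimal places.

β_Ashcombe = 0.03938 / 0.01887 = 2.0869
β_Galt = 0.02549 / 0.01887 = 1.3508
β_Ingram = 0.03049 / 0.01887 = 1.6158
β_Arden = 0.04275 / 0.01887 = 2.2655
β_Yardley = 0.03295 / 0.01887 = 1.7462
β_P = Σ w_i β_i = 0.16×2.0869 + 0.19×1.3508 + 0.06×1.6158 + 0.20×2.2655 + 0.39×1.7462 = 1.8216
E(R_P) = R_f + β_P × MRP = 5.38% + 1.8216 × 4.95% = 14.40%

14.40%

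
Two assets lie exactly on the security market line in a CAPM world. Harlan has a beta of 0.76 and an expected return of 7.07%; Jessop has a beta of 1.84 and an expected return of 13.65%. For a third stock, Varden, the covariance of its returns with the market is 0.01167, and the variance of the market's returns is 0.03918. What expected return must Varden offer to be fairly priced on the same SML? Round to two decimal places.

4.25%

MRP = (13.65% − 7.07%) / (1.84 − 0.76) = 6.0926%
R_f = 7.07% − 0.76 × 6.0926% = 2.4396%
β_Varden = Cov / Var(R_m) = 0.01167 / 0.03918 = 0.2979
E(R_Varden) = R_f + β × MRP = 2.4396% + 0.2979 × 6.0926% = 4.25%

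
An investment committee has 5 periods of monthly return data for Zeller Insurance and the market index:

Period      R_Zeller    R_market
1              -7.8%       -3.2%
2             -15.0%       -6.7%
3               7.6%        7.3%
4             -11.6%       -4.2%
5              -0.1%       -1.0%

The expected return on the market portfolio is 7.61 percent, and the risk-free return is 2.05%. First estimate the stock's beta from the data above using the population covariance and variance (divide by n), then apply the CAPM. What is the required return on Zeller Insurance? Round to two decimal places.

Mean R_i = (-7.8 − 15.0 + 7.6 − 11.6 − 0.1) / 5 = -5.3800%
Mean R_m = (-3.2 − 6.7 + 7.3 − 4.2 − 1.0) / 5 = -1.5600%
Σ(R_i − R̄_i)(R_m − R̄_m) = 187.7960  ⇒  Cov = 187.7960 / 5 = 37.5592
Σ(R_m − R̄_m)² = 114.8920  ⇒  Var(R_m) = 114.8920 / 5 = 22.9784
β = Cov / Var(R_m) = 37.5592 / 22.9784 = 1.6345
MRP = 7.61% − 2.05% = 5.56%
E(R) = R_f + β × MRP = 2.05% + 1.6345 × 5.56% = 11.14%

11.14%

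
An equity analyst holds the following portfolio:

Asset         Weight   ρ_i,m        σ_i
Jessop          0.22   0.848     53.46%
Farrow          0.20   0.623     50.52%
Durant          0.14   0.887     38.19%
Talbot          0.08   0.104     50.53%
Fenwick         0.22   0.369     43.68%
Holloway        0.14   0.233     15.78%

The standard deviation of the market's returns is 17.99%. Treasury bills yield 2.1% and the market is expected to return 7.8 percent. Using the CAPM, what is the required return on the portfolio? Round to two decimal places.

10.18%

β_Jessop = 0.848 × 53.46% / 17.99% = 2.5200
β_Farrow = 0.623 × 50.52% / 17.99% = 1.7495
β_Durant = 0.887 × 38.19% / 17.99% = 1.8830
β_Talbot = 0.104 × 50.53% / 17.99% = 0.2921
β_Fenwick = 0.369 × 43.68% / 17.99% = 0.8959
β_Holloway = 0.233 × 15.78% / 17.99% = 0.2044
β_P = Σ w_i β_i = 0.22×2.5200 + 0.20×1.7495 + 0.14×1.8830 + 0.08×0.2921 + 0.22×0.8959 + 0.14×0.2044 = 1.4170
MRP = 7.8% − 2.1% = 5.70%
E(R_P) = R_f + β_P × MRP = 2.1% + 1.4170 × 5.7% = 10.18%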